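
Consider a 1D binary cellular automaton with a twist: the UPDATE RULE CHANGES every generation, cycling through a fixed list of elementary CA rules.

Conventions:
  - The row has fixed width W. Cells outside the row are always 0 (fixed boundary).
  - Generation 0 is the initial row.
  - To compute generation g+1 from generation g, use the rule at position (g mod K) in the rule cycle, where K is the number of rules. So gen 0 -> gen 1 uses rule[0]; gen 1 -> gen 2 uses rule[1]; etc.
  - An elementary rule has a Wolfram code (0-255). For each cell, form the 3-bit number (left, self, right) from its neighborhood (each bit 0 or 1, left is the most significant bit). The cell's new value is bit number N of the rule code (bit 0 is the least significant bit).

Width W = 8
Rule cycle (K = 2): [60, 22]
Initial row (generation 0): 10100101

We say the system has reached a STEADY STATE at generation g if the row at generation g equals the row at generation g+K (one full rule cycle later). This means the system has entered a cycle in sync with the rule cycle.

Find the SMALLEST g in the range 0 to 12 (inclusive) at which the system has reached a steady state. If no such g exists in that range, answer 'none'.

Answer: 2

Derivation:
Gen 0: 10100101
Gen 1 (rule 60): 11110111
Gen 2 (rule 22): 00000000
Gen 3 (rule 60): 00000000
Gen 4 (rule 22): 00000000
Gen 5 (rule 60): 00000000
Gen 6 (rule 22): 00000000
Gen 7 (rule 60): 00000000
Gen 8 (rule 22): 00000000
Gen 9 (rule 60): 00000000
Gen 10 (rule 22): 00000000
Gen 11 (rule 60): 00000000
Gen 12 (rule 22): 00000000
Gen 13 (rule 60): 00000000
Gen 14 (rule 22): 00000000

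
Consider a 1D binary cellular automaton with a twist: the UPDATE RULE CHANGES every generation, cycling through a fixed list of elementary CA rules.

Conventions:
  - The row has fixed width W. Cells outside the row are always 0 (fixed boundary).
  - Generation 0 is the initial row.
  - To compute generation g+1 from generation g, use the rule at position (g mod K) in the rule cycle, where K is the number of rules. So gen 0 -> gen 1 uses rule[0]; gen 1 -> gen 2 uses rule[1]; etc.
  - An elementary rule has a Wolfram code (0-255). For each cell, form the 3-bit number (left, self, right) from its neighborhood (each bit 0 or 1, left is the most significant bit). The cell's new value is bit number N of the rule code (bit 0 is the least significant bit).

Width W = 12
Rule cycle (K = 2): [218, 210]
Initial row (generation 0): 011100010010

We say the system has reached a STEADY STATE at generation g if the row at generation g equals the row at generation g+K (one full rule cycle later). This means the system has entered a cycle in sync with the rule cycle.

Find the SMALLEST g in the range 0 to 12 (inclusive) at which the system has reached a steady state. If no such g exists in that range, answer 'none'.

Gen 0: 011100010010
Gen 1 (rule 218): 111110101101
Gen 2 (rule 210): 011110000100
Gen 3 (rule 218): 111111001010
Gen 4 (rule 210): 011111110001
Gen 5 (rule 218): 111111111010
Gen 6 (rule 210): 011111111001
Gen 7 (rule 218): 111111111110
Gen 8 (rule 210): 011111111111
Gen 9 (rule 218): 111111111111
Gen 10 (rule 210): 011111111111
Gen 11 (rule 218): 111111111111
Gen 12 (rule 210): 011111111111
Gen 13 (rule 218): 111111111111
Gen 14 (rule 210): 011111111111

Answer: 8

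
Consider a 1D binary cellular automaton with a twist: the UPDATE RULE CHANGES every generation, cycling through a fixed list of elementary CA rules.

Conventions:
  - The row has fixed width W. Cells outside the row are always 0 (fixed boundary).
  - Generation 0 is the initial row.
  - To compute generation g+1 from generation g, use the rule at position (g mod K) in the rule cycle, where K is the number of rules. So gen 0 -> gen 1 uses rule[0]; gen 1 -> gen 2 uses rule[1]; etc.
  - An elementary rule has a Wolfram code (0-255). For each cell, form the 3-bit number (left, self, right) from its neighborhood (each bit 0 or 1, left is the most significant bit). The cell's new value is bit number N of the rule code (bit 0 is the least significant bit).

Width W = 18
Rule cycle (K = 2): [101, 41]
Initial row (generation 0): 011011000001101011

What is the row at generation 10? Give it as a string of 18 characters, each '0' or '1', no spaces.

Gen 0: 011011000001101011
Gen 1 (rule 101): 001101011100111101
Gen 2 (rule 41): 101010110000100010
Gen 3 (rule 101): 111111010110101010
Gen 4 (rule 41): 100000101101010100
Gen 5 (rule 101): 101110110111111101
Gen 6 (rule 41): 011001101100000010
Gen 7 (rule 101): 001000110101111010
Gen 8 (rule 41): 100010101011000100
Gen 9 (rule 101): 101011111101010101
Gen 10 (rule 41): 010110000010101010

Answer: 010110000010101010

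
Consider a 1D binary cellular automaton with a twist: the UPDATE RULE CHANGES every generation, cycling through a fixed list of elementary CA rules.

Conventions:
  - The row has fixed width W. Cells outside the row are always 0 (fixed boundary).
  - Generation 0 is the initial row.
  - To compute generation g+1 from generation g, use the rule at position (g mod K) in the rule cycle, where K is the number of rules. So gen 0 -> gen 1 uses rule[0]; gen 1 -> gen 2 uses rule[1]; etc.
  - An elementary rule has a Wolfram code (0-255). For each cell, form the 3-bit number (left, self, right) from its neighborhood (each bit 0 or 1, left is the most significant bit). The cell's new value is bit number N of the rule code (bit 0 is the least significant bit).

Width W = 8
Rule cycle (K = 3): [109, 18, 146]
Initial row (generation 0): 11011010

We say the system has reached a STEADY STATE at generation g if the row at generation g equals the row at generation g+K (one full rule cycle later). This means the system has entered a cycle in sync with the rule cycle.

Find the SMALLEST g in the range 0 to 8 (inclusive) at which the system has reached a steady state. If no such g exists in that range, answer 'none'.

Answer: 2

Derivation:
Gen 0: 11011010
Gen 1 (rule 109): 11111110
Gen 2 (rule 18): 00000001
Gen 3 (rule 146): 00000010
Gen 4 (rule 109): 11111010
Gen 5 (rule 18): 00000001
Gen 6 (rule 146): 00000010
Gen 7 (rule 109): 11111010
Gen 8 (rule 18): 00000001
Gen 9 (rule 146): 00000010
Gen 10 (rule 109): 11111010
Gen 11 (rule 18): 00000001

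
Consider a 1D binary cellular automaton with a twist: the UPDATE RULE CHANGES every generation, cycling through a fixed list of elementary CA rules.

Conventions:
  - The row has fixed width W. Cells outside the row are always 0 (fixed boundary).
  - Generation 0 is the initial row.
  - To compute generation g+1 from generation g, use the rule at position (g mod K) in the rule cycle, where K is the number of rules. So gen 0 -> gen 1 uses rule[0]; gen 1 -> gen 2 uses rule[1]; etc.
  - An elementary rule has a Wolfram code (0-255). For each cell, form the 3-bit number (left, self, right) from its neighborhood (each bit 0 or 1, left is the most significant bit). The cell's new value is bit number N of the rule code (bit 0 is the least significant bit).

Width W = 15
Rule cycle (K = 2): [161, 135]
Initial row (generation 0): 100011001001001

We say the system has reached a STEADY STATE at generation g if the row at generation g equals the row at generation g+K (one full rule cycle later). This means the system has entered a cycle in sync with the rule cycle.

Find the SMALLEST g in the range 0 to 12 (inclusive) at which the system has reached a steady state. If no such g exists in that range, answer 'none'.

Answer: none

Derivation:
Gen 0: 100011001001001
Gen 1 (rule 161): 001000000000000
Gen 2 (rule 135): 111011111111111
Gen 3 (rule 161): 010101111111110
Gen 4 (rule 135): 110100111111100
Gen 5 (rule 161): 001000011111001
Gen 6 (rule 135): 111011101110011
Gen 7 (rule 161): 010101010100000
Gen 8 (rule 135): 110101010101111
Gen 9 (rule 161): 001010101010110
Gen 10 (rule 135): 111010101010000
Gen 11 (rule 161): 010101010100111
Gen 12 (rule 135): 110101010101010
Gen 13 (rule 161): 001010101010100
Gen 14 (rule 135): 111010101010101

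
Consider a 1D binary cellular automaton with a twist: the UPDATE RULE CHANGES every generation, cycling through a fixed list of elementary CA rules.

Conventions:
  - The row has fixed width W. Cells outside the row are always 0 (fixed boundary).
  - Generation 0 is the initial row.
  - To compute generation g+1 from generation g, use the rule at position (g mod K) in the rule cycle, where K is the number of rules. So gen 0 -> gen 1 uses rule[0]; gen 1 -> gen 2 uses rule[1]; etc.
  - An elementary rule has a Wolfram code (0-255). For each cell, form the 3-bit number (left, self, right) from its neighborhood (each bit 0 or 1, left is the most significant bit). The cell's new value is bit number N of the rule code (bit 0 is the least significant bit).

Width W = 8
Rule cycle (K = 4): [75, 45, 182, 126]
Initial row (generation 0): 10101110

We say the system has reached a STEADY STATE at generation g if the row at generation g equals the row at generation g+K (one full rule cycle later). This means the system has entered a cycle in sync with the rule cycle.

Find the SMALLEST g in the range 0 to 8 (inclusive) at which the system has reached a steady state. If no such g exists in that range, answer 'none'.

Answer: 4

Derivation:
Gen 0: 10101110
Gen 1 (rule 75): 00001010
Gen 2 (rule 45): 11101110
Gen 3 (rule 182): 01010101
Gen 4 (rule 126): 11111111
Gen 5 (rule 75): 10000001
Gen 6 (rule 45): 10111101
Gen 7 (rule 182): 11011011
Gen 8 (rule 126): 11111111
Gen 9 (rule 75): 10000001
Gen 10 (rule 45): 10111101
Gen 11 (rule 182): 11011011
Gen 12 (rule 126): 11111111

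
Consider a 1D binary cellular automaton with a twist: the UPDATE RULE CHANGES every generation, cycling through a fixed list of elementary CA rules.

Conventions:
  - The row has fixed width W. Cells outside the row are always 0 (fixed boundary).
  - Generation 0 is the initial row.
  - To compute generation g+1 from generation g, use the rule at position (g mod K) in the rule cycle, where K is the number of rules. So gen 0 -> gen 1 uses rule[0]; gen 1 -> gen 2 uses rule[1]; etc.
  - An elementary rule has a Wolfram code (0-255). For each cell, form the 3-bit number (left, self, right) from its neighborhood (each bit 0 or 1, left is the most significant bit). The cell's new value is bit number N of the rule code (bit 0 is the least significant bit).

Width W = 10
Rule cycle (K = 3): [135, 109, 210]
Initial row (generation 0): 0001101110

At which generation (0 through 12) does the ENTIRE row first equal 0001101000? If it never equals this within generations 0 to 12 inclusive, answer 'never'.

Answer: never

Derivation:
Gen 0: 0001101110
Gen 1 (rule 135): 1110000100
Gen 2 (rule 109): 1010110101
Gen 3 (rule 210): 0000010000
Gen 4 (rule 135): 1111110111
Gen 5 (rule 109): 1000011101
Gen 6 (rule 210): 0100101100
Gen 7 (rule 135): 1101100001
Gen 8 (rule 109): 1111101101
Gen 9 (rule 210): 0111100100
Gen 10 (rule 135): 1011001101
Gen 11 (rule 109): 1111001111
Gen 12 (rule 210): 0111110111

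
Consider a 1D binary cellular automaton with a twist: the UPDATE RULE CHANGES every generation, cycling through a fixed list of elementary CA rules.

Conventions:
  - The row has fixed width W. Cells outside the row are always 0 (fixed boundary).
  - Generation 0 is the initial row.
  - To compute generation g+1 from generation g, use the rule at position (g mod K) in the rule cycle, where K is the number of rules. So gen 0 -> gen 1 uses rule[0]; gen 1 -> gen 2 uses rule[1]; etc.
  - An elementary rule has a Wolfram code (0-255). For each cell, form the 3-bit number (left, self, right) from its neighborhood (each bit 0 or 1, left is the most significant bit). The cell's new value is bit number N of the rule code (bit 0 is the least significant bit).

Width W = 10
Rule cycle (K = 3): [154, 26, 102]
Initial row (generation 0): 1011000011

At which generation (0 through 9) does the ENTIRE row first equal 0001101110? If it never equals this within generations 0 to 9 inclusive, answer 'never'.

Answer: never

Derivation:
Gen 0: 1011000011
Gen 1 (rule 154): 0010100110
Gen 2 (rule 26): 0100011101
Gen 3 (rule 102): 1100100111
Gen 4 (rule 154): 1011011110
Gen 5 (rule 26): 0010010001
Gen 6 (rule 102): 0110110011
Gen 7 (rule 154): 1100101110
Gen 8 (rule 26): 1011001001
Gen 9 (rule 102): 1101011011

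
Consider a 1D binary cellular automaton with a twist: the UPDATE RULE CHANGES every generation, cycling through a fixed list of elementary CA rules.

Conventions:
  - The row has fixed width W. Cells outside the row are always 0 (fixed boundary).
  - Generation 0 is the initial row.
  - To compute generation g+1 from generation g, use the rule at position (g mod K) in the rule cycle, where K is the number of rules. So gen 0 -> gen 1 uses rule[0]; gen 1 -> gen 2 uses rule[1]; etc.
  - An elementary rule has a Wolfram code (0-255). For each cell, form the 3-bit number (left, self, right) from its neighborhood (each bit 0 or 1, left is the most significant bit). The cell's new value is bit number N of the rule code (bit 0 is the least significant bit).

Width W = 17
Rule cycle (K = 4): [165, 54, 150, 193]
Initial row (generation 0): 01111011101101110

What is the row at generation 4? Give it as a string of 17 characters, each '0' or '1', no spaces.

Gen 0: 01111011101101110
Gen 1 (rule 165): 00110101010010100
Gen 2 (rule 54): 01001111111111110
Gen 3 (rule 150): 11110111111111101
Gen 4 (rule 193): 01110011111111100

Answer: 01110011111111100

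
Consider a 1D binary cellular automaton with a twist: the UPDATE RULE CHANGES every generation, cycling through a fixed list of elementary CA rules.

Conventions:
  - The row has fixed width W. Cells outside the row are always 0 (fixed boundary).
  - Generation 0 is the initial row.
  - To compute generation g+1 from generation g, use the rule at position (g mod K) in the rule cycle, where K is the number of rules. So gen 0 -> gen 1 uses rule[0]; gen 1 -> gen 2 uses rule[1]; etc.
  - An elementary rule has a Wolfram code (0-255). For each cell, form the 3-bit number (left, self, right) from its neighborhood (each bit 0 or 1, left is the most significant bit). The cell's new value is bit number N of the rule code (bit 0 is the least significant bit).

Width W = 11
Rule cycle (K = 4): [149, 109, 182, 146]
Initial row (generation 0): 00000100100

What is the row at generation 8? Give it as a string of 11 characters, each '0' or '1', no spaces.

Answer: 01111111110

Derivation:
Gen 0: 00000100100
Gen 1 (rule 149): 11110110111
Gen 2 (rule 109): 10011111101
Gen 3 (rule 182): 11101111011
Gen 4 (rule 146): 01000110000
Gen 5 (rule 149): 01110001111
Gen 6 (rule 109): 01010101001
Gen 7 (rule 182): 11111111111
Gen 8 (rule 146): 01111111110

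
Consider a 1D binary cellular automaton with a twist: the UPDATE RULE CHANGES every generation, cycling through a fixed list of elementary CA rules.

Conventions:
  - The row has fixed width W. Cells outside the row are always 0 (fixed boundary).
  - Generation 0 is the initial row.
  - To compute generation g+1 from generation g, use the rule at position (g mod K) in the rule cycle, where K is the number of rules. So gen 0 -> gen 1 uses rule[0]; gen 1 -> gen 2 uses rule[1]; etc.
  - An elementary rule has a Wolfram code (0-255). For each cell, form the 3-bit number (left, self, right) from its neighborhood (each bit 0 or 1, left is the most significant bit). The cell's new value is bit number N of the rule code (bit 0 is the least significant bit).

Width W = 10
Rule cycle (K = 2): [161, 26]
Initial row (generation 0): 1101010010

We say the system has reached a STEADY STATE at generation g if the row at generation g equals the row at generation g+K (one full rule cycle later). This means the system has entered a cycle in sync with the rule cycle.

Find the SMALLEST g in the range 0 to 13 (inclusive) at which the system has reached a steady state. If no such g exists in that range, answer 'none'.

Answer: 10

Derivation:
Gen 0: 1101010010
Gen 1 (rule 161): 0010100000
Gen 2 (rule 26): 0100010000
Gen 3 (rule 161): 0001000111
Gen 4 (rule 26): 0010101100
Gen 5 (rule 161): 1001010001
Gen 6 (rule 26): 0110001010
Gen 7 (rule 161): 0000100100
Gen 8 (rule 26): 0001011010
Gen 9 (rule 161): 1100100100
Gen 10 (rule 26): 1011011010
Gen 11 (rule 161): 0100100100
Gen 12 (rule 26): 1011011010
Gen 13 (rule 161): 0100100100
Gen 14 (rule 26): 1011011010
Gen 15 (rule 161): 0100100100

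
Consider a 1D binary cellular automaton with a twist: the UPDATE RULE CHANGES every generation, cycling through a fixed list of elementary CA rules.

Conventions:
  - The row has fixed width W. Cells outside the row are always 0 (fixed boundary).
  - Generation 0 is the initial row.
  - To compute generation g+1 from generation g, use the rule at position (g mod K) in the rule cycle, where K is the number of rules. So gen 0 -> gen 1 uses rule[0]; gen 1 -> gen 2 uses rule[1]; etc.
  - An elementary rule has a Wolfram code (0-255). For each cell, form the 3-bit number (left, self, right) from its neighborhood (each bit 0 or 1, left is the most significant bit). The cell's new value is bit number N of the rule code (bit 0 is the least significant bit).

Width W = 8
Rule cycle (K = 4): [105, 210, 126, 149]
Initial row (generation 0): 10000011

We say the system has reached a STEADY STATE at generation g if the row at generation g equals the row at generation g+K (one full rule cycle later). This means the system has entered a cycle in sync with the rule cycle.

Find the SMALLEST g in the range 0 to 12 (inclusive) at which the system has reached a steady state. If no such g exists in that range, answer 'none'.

Gen 0: 10000011
Gen 1 (rule 105): 00111011
Gen 2 (rule 210): 01011001
Gen 3 (rule 126): 11111111
Gen 4 (rule 149): 01111110
Gen 5 (rule 105): 01000010
Gen 6 (rule 210): 10100101
Gen 7 (rule 126): 11111111
Gen 8 (rule 149): 01111110
Gen 9 (rule 105): 01000010
Gen 10 (rule 210): 10100101
Gen 11 (rule 126): 11111111
Gen 12 (rule 149): 01111110
Gen 13 (rule 105): 01000010
Gen 14 (rule 210): 10100101
Gen 15 (rule 126): 11111111
Gen 16 (rule 149): 01111110

Answer: 3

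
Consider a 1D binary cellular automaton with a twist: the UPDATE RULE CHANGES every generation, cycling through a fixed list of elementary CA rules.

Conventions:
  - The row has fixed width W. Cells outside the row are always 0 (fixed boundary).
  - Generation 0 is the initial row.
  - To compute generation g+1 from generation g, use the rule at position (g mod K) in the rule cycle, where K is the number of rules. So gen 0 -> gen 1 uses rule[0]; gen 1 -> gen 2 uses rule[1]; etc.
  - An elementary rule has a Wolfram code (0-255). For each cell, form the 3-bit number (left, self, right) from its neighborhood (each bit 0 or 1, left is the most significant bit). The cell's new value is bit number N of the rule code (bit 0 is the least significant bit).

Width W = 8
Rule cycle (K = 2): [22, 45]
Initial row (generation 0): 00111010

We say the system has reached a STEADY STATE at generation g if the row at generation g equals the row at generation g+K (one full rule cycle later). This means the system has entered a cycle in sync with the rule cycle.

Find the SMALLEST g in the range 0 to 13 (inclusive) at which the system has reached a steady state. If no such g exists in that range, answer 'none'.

Answer: 9

Derivation:
Gen 0: 00111010
Gen 1 (rule 22): 01000011
Gen 2 (rule 45): 01011010
Gen 3 (rule 22): 11000011
Gen 4 (rule 45): 10011010
Gen 5 (rule 22): 11100011
Gen 6 (rule 45): 10001010
Gen 7 (rule 22): 11011011
Gen 8 (rule 45): 10110110
Gen 9 (rule 22): 10000001
Gen 10 (rule 45): 10111101
Gen 11 (rule 22): 10000001
Gen 12 (rule 45): 10111101
Gen 13 (rule 22): 10000001
Gen 14 (rule 45): 10111101
Gen 15 (rule 22): 10000001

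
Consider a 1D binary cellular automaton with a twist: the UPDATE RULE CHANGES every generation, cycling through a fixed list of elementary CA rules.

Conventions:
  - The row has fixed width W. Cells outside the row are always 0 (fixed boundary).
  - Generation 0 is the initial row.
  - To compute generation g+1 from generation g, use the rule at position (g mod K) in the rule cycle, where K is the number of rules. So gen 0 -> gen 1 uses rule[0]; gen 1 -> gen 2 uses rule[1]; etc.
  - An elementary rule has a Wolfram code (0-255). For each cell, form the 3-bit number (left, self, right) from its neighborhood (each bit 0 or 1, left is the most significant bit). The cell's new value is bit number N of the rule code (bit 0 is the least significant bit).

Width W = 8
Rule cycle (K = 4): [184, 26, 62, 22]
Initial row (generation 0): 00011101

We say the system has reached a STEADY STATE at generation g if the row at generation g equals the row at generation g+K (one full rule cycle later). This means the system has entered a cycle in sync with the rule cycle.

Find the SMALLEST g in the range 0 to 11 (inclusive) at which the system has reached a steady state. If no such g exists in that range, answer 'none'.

Answer: 8

Derivation:
Gen 0: 00011101
Gen 1 (rule 184): 00011010
Gen 2 (rule 26): 00110001
Gen 3 (rule 62): 01101011
Gen 4 (rule 22): 10001000
Gen 5 (rule 184): 01000100
Gen 6 (rule 26): 10101010
Gen 7 (rule 62): 11111111
Gen 8 (rule 22): 00000000
Gen 9 (rule 184): 00000000
Gen 10 (rule 26): 00000000
Gen 11 (rule 62): 00000000
Gen 12 (rule 22): 00000000
Gen 13 (rule 184): 00000000
Gen 14 (rule 26): 00000000
Gen 15 (rule 62): 00000000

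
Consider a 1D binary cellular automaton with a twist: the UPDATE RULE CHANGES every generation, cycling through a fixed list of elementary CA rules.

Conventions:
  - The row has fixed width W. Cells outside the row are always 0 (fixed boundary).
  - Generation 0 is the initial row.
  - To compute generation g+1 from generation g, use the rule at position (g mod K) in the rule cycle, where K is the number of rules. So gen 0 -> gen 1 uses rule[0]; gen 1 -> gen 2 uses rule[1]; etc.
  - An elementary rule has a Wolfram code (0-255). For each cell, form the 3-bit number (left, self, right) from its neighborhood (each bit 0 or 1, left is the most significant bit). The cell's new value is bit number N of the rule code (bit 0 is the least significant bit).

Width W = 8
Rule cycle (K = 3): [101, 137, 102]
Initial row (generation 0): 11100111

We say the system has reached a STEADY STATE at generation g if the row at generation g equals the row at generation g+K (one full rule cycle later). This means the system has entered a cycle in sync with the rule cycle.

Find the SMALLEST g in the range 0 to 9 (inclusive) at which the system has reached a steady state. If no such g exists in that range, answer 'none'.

Gen 0: 11100111
Gen 1 (rule 101): 00100001
Gen 2 (rule 137): 10001100
Gen 3 (rule 102): 10010100
Gen 4 (rule 101): 10011101
Gen 5 (rule 137): 00011000
Gen 6 (rule 102): 00101000
Gen 7 (rule 101): 10111011
Gen 8 (rule 137): 00110010
Gen 9 (rule 102): 01010110
Gen 10 (rule 101): 01111010
Gen 11 (rule 137): 01110000
Gen 12 (rule 102): 10010000

Answer: none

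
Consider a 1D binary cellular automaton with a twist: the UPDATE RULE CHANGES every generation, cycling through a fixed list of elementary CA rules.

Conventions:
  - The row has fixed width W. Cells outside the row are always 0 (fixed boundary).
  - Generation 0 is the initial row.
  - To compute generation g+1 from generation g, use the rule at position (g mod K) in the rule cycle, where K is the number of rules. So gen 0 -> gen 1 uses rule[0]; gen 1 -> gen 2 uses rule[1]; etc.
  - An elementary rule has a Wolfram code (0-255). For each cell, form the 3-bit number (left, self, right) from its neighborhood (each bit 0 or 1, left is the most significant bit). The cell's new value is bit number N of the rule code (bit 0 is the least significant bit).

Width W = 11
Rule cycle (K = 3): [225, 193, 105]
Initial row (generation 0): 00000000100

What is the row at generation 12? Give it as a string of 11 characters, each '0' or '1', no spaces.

Gen 0: 00000000100
Gen 1 (rule 225): 11111110001
Gen 2 (rule 193): 01111110100
Gen 3 (rule 105): 01000011001
Gen 4 (rule 225): 00011001000
Gen 5 (rule 193): 11001000011
Gen 6 (rule 105): 11000011011
Gen 7 (rule 225): 01011001101
Gen 8 (rule 193): 00001000100
Gen 9 (rule 105): 11100010001
Gen 10 (rule 225): 01101000100
Gen 11 (rule 193): 00100010001
Gen 12 (rule 105): 10001000100

Answer: 10001000100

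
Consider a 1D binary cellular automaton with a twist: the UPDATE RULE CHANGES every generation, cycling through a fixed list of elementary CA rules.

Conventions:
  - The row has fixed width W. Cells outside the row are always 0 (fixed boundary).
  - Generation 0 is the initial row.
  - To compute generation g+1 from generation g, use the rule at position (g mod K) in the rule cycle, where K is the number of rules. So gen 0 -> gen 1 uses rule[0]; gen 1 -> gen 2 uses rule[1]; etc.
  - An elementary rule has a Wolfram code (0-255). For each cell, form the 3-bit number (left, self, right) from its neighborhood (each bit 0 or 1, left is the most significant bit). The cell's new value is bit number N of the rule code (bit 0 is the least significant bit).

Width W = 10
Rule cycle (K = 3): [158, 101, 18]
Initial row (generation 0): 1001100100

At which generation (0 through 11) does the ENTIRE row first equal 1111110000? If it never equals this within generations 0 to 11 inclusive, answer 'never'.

Answer: never

Derivation:
Gen 0: 1001100100
Gen 1 (rule 158): 1111011110
Gen 2 (rule 101): 0001100010
Gen 3 (rule 18): 0010010101
Gen 4 (rule 158): 0111110101
Gen 5 (rule 101): 0000011111
Gen 6 (rule 18): 0000100000
Gen 7 (rule 158): 0001110000
Gen 8 (rule 101): 1100010111
Gen 9 (rule 18): 0010100000
Gen 10 (rule 158): 0110110000
Gen 11 (rule 101): 0011010111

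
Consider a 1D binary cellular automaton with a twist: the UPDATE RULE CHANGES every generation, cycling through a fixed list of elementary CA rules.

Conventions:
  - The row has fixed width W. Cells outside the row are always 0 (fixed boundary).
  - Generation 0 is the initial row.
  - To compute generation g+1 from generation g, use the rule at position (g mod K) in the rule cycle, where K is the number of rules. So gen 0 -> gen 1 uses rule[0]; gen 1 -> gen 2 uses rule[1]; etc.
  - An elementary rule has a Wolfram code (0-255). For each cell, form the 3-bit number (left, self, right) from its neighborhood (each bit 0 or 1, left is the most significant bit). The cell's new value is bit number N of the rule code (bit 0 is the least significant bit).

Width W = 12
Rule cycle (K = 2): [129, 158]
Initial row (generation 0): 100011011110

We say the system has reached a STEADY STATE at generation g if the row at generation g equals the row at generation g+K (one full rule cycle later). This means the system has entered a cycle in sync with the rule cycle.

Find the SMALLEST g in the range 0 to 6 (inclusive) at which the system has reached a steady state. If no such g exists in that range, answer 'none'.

Gen 0: 100011011110
Gen 1 (rule 129): 001000001100
Gen 2 (rule 158): 011100011010
Gen 3 (rule 129): 001001000000
Gen 4 (rule 158): 011111100000
Gen 5 (rule 129): 001111001111
Gen 6 (rule 158): 011110111110
Gen 7 (rule 129): 001100011100
Gen 8 (rule 158): 011010111010

Answer: none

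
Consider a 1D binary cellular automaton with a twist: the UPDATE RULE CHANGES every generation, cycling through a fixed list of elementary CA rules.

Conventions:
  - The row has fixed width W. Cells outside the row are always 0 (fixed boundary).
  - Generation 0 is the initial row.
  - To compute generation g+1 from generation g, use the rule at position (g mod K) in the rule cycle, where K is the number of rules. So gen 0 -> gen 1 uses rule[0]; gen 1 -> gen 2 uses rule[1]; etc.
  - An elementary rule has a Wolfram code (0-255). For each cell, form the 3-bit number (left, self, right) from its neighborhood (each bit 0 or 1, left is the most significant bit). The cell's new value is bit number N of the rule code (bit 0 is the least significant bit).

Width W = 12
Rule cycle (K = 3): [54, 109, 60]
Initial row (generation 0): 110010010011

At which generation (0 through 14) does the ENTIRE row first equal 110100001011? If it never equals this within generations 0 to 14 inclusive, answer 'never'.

Gen 0: 110010010011
Gen 1 (rule 54): 001111111100
Gen 2 (rule 109): 101000000101
Gen 3 (rule 60): 111100000111
Gen 4 (rule 54): 000010001000
Gen 5 (rule 109): 111010101011
Gen 6 (rule 60): 100111111110
Gen 7 (rule 54): 111000000001
Gen 8 (rule 109): 101011111101
Gen 9 (rule 60): 111110000011
Gen 10 (rule 54): 000001000100
Gen 11 (rule 109): 111101010101
Gen 12 (rule 60): 100011111111
Gen 13 (rule 54): 110100000000
Gen 14 (rule 109): 111101111111

Answer: never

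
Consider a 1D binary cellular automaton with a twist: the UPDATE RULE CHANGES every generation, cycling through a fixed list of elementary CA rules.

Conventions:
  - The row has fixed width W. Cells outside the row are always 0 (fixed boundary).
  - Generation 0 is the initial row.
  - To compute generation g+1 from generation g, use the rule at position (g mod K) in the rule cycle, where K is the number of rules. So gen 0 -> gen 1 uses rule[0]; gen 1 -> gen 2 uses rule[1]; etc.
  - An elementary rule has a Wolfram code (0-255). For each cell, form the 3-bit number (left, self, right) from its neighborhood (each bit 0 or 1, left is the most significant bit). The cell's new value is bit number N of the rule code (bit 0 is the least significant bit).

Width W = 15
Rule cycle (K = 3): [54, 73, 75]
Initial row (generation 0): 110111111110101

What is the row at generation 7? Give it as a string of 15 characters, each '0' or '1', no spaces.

Gen 0: 110111111110101
Gen 1 (rule 54): 001000000001111
Gen 2 (rule 73): 100011111101001
Gen 3 (rule 75): 001110000100010
Gen 4 (rule 54): 010001001110111
Gen 5 (rule 73): 000100001010101
Gen 6 (rule 75): 111001110000000
Gen 7 (rule 54): 000110001000000

Answer: 000110001000000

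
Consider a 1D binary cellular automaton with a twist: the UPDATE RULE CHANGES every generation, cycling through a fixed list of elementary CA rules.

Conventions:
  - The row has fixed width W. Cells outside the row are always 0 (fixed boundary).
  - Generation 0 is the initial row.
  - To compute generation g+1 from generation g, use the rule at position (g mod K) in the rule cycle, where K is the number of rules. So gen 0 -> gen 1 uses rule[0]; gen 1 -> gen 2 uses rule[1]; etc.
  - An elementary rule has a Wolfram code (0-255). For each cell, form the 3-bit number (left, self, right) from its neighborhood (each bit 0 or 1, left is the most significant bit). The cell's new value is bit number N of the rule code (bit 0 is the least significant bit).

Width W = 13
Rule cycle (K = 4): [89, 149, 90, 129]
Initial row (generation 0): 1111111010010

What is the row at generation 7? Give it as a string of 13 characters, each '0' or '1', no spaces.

Gen 0: 1111111010010
Gen 1 (rule 89): 1000001001001
Gen 2 (rule 149): 1111101101101
Gen 3 (rule 90): 1000101101100
Gen 4 (rule 129): 0010000000001
Gen 5 (rule 89): 1001111111100
Gen 6 (rule 149): 1100111111011
Gen 7 (rule 90): 1111100001011

Answer: 1111100001011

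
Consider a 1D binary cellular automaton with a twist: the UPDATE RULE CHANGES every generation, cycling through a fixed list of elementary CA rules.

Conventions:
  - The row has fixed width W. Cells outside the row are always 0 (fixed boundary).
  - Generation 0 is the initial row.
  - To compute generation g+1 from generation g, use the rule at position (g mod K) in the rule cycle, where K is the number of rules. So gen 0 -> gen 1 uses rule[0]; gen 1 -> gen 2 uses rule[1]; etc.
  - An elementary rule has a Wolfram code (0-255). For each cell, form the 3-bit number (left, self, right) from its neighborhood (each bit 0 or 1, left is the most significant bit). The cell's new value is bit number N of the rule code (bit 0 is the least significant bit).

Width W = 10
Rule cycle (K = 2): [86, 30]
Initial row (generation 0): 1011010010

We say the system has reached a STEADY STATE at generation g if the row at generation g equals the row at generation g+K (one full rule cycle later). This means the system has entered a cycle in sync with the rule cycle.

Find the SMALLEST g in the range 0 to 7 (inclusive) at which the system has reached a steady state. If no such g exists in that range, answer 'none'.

Gen 0: 1011010010
Gen 1 (rule 86): 1001011111
Gen 2 (rule 30): 1111010000
Gen 3 (rule 86): 0001011000
Gen 4 (rule 30): 0011010100
Gen 5 (rule 86): 0101010110
Gen 6 (rule 30): 1101010101
Gen 7 (rule 86): 0101010101
Gen 8 (rule 30): 1101010101
Gen 9 (rule 86): 0101010101

Answer: 6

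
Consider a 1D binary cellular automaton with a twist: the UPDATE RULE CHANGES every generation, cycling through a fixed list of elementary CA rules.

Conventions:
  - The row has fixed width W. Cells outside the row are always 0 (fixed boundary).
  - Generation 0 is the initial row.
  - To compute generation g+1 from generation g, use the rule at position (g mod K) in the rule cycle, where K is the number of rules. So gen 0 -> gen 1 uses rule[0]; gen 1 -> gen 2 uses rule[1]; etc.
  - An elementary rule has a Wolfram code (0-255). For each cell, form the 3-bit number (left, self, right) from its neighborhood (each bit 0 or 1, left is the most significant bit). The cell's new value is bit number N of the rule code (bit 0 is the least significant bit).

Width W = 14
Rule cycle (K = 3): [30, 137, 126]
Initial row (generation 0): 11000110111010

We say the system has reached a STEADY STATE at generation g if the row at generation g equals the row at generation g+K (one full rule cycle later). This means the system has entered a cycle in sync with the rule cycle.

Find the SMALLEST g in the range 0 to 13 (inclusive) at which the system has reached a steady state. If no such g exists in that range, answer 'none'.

Answer: none

Derivation:
Gen 0: 11000110111010
Gen 1 (rule 30): 10101100100011
Gen 2 (rule 137): 00001000001010
Gen 3 (rule 126): 00011100011111
Gen 4 (rule 30): 00110010110000
Gen 5 (rule 137): 10100000100111
Gen 6 (rule 126): 11110001111101
Gen 7 (rule 30): 10001011000001
Gen 8 (rule 137): 00100010011100
Gen 9 (rule 126): 01110111110110
Gen 10 (rule 30): 11000100000101
Gen 11 (rule 137): 10010001110000
Gen 12 (rule 126): 11111011011000
Gen 13 (rule 30): 10000010010100
Gen 14 (rule 137): 00111000000001
Gen 15 (rule 126): 01101100000011
Gen 16 (rule 30): 11001010000110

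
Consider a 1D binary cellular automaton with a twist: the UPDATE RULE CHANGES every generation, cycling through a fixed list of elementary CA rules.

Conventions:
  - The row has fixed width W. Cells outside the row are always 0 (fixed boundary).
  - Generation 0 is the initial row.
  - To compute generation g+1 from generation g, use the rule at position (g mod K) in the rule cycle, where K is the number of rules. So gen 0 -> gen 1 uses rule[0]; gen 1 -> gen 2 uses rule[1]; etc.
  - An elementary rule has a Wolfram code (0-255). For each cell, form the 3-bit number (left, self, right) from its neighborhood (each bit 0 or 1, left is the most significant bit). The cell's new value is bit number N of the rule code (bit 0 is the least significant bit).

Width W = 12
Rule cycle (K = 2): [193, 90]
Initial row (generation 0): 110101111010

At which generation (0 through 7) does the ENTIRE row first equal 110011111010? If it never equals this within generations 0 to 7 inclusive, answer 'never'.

Answer: never

Derivation:
Gen 0: 110101111010
Gen 1 (rule 193): 010000111000
Gen 2 (rule 90): 101001101100
Gen 3 (rule 193): 000000100101
Gen 4 (rule 90): 000001011000
Gen 5 (rule 193): 111100001011
Gen 6 (rule 90): 100110010011
Gen 7 (rule 193): 000010000001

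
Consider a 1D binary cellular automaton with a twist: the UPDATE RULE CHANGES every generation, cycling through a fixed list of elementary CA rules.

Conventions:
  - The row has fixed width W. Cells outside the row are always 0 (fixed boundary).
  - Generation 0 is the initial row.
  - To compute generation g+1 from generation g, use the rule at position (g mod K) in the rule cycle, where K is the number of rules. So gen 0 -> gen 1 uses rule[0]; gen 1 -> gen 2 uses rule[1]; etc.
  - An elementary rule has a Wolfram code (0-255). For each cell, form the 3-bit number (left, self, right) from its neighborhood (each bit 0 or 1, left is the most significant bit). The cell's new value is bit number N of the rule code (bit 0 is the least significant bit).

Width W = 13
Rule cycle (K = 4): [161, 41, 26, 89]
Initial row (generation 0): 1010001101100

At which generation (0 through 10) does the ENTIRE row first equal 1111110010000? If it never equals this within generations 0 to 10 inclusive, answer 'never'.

Gen 0: 1010001101100
Gen 1 (rule 161): 0100100010001
Gen 2 (rule 41): 0000001000100
Gen 3 (rule 26): 0000010101010
Gen 4 (rule 89): 1111000000001
Gen 5 (rule 161): 0110011111100
Gen 6 (rule 41): 0100010000001
Gen 7 (rule 26): 1010101000010
Gen 8 (rule 89): 0000000111001
Gen 9 (rule 161): 1111110010000
Gen 10 (rule 41): 1000000000111

Answer: 9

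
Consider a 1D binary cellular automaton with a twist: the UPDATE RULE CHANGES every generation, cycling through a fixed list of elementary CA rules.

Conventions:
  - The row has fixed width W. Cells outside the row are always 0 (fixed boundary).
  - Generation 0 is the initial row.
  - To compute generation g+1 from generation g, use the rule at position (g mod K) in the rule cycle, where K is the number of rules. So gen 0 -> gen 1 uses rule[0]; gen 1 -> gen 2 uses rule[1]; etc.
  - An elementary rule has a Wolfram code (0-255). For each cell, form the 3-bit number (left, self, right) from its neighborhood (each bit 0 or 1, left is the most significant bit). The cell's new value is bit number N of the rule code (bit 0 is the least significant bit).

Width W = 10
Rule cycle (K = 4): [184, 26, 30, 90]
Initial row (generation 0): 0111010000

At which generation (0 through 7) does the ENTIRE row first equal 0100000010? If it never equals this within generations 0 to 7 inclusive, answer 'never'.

Answer: never

Derivation:
Gen 0: 0111010000
Gen 1 (rule 184): 0110101000
Gen 2 (rule 26): 1100000100
Gen 3 (rule 30): 1010001110
Gen 4 (rule 90): 0001011011
Gen 5 (rule 184): 0000110110
Gen 6 (rule 26): 0001100101
Gen 7 (rule 30): 0011011101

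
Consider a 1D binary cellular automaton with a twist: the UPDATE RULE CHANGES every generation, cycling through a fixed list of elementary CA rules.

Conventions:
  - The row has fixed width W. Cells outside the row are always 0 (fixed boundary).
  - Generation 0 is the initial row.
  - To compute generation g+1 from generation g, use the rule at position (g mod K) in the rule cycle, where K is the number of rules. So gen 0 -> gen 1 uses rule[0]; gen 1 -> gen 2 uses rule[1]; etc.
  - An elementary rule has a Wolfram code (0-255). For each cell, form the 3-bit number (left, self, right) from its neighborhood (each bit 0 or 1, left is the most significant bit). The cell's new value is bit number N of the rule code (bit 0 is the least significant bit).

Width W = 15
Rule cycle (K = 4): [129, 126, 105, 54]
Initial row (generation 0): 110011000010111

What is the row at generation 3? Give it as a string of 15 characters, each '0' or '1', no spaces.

Answer: 111110100100101

Derivation:
Gen 0: 110011000010111
Gen 1 (rule 129): 000000011000010
Gen 2 (rule 126): 000000111100111
Gen 3 (rule 105): 111110100100101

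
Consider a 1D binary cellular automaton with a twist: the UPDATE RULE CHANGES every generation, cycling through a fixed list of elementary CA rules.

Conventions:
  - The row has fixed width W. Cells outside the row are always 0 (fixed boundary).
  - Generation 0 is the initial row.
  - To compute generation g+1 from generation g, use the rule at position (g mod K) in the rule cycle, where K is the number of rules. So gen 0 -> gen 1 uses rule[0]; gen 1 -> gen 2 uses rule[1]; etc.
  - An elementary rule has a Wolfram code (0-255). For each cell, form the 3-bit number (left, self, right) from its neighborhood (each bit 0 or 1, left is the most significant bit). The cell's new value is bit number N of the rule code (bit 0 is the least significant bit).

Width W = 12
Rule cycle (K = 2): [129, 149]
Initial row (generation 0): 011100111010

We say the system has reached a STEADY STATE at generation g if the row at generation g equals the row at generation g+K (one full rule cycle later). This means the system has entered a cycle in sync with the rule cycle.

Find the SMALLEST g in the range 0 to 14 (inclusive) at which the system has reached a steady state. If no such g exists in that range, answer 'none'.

Answer: none

Derivation:
Gen 0: 011100111010
Gen 1 (rule 129): 001000010000
Gen 2 (rule 149): 101111011111
Gen 3 (rule 129): 000110001110
Gen 4 (rule 149): 110001100101
Gen 5 (rule 129): 000100000000
Gen 6 (rule 149): 110111111111
Gen 7 (rule 129): 000011111110
Gen 8 (rule 149): 111001111101
Gen 9 (rule 129): 010000111000
Gen 10 (rule 149): 011110010111
Gen 11 (rule 129): 001100000010
Gen 12 (rule 149): 100011111011
Gen 13 (rule 129): 001001110000
Gen 14 (rule 149): 101100101111
Gen 15 (rule 129): 000000000110
Gen 16 (rule 149): 111111110001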